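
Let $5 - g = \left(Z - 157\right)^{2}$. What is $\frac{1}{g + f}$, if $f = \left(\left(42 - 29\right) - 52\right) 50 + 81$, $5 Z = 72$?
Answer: $- \frac{25}{554969} \approx -4.5048 \cdot 10^{-5}$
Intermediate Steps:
$Z = \frac{72}{5}$ ($Z = \frac{1}{5} \cdot 72 = \frac{72}{5} \approx 14.4$)
$g = - \frac{508244}{25}$ ($g = 5 - \left(\frac{72}{5} - 157\right)^{2} = 5 - \left(- \frac{713}{5}\right)^{2} = 5 - \frac{508369}{25} = - \frac{508244}{25} \approx -20330.0$)
$f = -1869$ ($f = \left(13 - 52\right) 50 + 81 = \left(-39\right) 50 + 81 = -1950 + 81 = -1869$)
$\frac{1}{g + f} = \frac{1}{- \frac{508244}{25} - 1869} = \frac{1}{- \frac{554969}{25}} = - \frac{25}{554969}$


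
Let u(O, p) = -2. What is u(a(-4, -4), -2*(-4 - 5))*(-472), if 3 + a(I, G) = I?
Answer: 944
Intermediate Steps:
a(I, G) = -3 + I
u(a(-4, -4), -2*(-4 - 5))*(-472) = -2*(-472) = 944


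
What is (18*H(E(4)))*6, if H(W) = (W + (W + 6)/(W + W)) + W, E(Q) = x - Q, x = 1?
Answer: -702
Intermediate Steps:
E(Q) = 1 - Q
H(W) = 2*W + (6 + W)/(2*W) (H(W) = (W + (6 + W)/((2*W))) + W = (W + (6 + W)*(1/(2*W))) + W = (W + (6 + W)/(2*W)) + W = 2*W + (6 + W)/(2*W))
(18*H(E(4)))*6 = (18*(½ + 2*(1 - 1*4) + 3/(1 - 1*4)))*6 = (18*(½ + 2*(1 - 4) + 3/(1 - 4)))*6 = (18*(½ + 2*(-3) + 3/(-3)))*6 = (18*(½ - 6 + 3*(-⅓)))*6 = (18*(½ - 6 - 1))*6 = (18*(-13/2))*6 = -117*6 = -702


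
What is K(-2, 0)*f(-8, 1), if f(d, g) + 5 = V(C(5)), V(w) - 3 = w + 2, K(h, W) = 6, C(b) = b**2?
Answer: 150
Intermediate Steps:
V(w) = 5 + w (V(w) = 3 + (w + 2) = 3 + (2 + w) = 5 + w)
f(d, g) = 25 (f(d, g) = -5 + (5 + 5**2) = -5 + (5 + 25) = -5 + 30 = 25)
K(-2, 0)*f(-8, 1) = 6*25 = 150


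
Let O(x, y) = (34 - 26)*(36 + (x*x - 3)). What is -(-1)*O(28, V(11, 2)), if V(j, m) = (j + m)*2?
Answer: 6536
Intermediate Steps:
V(j, m) = 2*j + 2*m
O(x, y) = 264 + 8*x² (O(x, y) = 8*(36 + (x² - 3)) = 8*(36 + (-3 + x²)) = 8*(33 + x²) = 264 + 8*x²)
-(-1)*O(28, V(11, 2)) = -(-1)*(264 + 8*28²) = -(-1)*(264 + 8*784) = -(-1)*(264 + 6272) = -(-1)*6536 = -1*(-6536) = 6536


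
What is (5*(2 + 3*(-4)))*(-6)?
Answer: 300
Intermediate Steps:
(5*(2 + 3*(-4)))*(-6) = (5*(2 - 12))*(-6) = (5*(-10))*(-6) = -50*(-6) = 300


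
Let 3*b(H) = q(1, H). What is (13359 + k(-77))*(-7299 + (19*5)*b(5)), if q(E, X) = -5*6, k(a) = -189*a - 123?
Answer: -229231461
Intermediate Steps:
k(a) = -123 - 189*a
q(E, X) = -30
b(H) = -10 (b(H) = (⅓)*(-30) = -10)
(13359 + k(-77))*(-7299 + (19*5)*b(5)) = (13359 + (-123 - 189*(-77)))*(-7299 + (19*5)*(-10)) = (13359 + (-123 + 14553))*(-7299 + 95*(-10)) = (13359 + 14430)*(-7299 - 950) = 27789*(-8249) = -229231461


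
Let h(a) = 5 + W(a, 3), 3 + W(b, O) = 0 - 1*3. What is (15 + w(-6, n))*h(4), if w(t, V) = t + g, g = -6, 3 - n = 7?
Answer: -3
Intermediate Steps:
W(b, O) = -6 (W(b, O) = -3 + (0 - 1*3) = -3 + (0 - 3) = -3 - 3 = -6)
n = -4 (n = 3 - 1*7 = 3 - 7 = -4)
w(t, V) = -6 + t (w(t, V) = t - 6 = -6 + t)
h(a) = -1 (h(a) = 5 - 6 = -1)
(15 + w(-6, n))*h(4) = (15 + (-6 - 6))*(-1) = (15 - 12)*(-1) = 3*(-1) = -3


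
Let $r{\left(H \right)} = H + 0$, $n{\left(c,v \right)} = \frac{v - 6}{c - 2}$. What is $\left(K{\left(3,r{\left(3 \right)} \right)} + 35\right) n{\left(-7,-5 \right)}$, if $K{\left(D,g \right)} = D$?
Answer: $\frac{418}{9} \approx 46.444$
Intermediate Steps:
$n{\left(c,v \right)} = \frac{-6 + v}{-2 + c}$
$r{\left(H \right)} = H$
$\left(K{\left(3,r{\left(3 \right)} \right)} + 35\right) n{\left(-7,-5 \right)} = \left(3 + 35\right) \frac{-6 - 5}{-2 - 7} = 38 \frac{1}{-9} \left(-11\right) = 38 \left(\left(- \frac{1}{9}\right) \left(-11\right)\right) = 38 \cdot \frac{11}{9} = \frac{418}{9}$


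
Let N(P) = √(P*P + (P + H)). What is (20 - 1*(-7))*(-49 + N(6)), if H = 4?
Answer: -1323 + 27*√46 ≈ -1139.9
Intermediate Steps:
N(P) = √(4 + P + P²) (N(P) = √(P*P + (P + 4)) = √(P² + (4 + P)) = √(4 + P + P²))
(20 - 1*(-7))*(-49 + N(6)) = (20 - 1*(-7))*(-49 + √(4 + 6 + 6²)) = (20 + 7)*(-49 + √(4 + 6 + 36)) = 27*(-49 + √46) = -1323 + 27*√46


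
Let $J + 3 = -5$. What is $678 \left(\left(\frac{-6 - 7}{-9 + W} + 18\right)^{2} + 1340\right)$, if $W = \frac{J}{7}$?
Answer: $\frac{5850530478}{5041} \approx 1.1606 \cdot 10^{6}$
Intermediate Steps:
$J = -8$ ($J = -3 - 5 = -8$)
$W = - \frac{8}{7} \approx -1.1429$
$678 \left(\left(\frac{-6 - 7}{-9 + W} + 18\right)^{2} + 1340\right) = 678 \left(\left(\frac{-6 - 7}{-9 - \frac{8}{7}} + 18\right)^{2} + 1340\right) = 678 \left(\left(- \frac{13}{- \frac{71}{7}} + 18\right)^{2} + 1340\right) = 678 \left(\left(\left(-13\right) \left(- \frac{7}{71}\right) + 18\right)^{2} + 1340\right) = 678 \left(\left(\frac{91}{71} + 18\right)^{2} + 1340\right) = 678 \left(\left(\frac{1369}{71}\right)^{2} + 1340\right) = 678 \left(\frac{1874161}{5041} + 1340\right) = 678 \cdot \frac{8629101}{5041} = \frac{5850530478}{5041}$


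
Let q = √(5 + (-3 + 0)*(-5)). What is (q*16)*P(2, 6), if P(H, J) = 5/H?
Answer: 80*√5 ≈ 178.89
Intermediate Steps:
q = 2*√5 (q = √(5 - 3*(-5)) = √(5 + 15) = √20 = 2*√5 ≈ 4.4721)
(q*16)*P(2, 6) = ((2*√5)*16)*(5/2) = (32*√5)*(5*(½)) = (32*√5)*(5/2) = 80*√5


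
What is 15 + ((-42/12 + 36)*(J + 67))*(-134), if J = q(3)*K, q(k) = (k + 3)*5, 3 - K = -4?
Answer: -1206320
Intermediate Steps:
K = 7 (K = 3 - 1*(-4) = 3 + 4 = 7)
q(k) = 15 + 5*k (q(k) = (3 + k)*5 = 15 + 5*k)
J = 210 (J = (15 + 5*3)*7 = (15 + 15)*7 = 30*7 = 210)
15 + ((-42/12 + 36)*(J + 67))*(-134) = 15 + ((-42/12 + 36)*(210 + 67))*(-134) = 15 + ((-42*1/12 + 36)*277)*(-134) = 15 + ((-7/2 + 36)*277)*(-134) = 15 + ((65/2)*277)*(-134) = 15 + (18005/2)*(-134) = 15 - 1206335 = -1206320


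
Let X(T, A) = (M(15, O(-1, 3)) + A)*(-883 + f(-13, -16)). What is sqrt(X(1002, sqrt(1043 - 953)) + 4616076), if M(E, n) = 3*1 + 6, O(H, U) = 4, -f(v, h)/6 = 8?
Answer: sqrt(4607697 - 2793*sqrt(10)) ≈ 2144.5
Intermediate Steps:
f(v, h) = -48 (f(v, h) = -6*8 = -48)
M(E, n) = 9 (M(E, n) = 3 + 6 = 9)
X(T, A) = -8379 - 931*A (X(T, A) = (9 + A)*(-883 - 48) = (9 + A)*(-931) = -8379 - 931*A)
sqrt(X(1002, sqrt(1043 - 953)) + 4616076) = sqrt((-8379 - 931*sqrt(1043 - 953)) + 4616076) = sqrt((-8379 - 2793*sqrt(10)) + 4616076) = sqrt(4607697 - 2793*sqrt(10))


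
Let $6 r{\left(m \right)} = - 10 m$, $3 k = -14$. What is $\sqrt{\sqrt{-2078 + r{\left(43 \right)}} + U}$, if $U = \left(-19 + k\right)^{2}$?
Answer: $\frac{\sqrt{5041 + 3 i \sqrt{19347}}}{3} \approx 23.687 + 0.97869 i$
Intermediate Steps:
$k = - \frac{14}{3}$ ($k = \frac{1}{3} \left(-14\right) = - \frac{14}{3} \approx -4.6667$)
$r{\left(m \right)} = - \frac{5 m}{3}$ ($r{\left(m \right)} = \frac{\left(-10\right) m}{6} = - \frac{5 m}{3}$)
$U = \frac{5041}{9}$ ($U = \left(-19 - \frac{14}{3}\right)^{2} = \left(- \frac{71}{3}\right)^{2} = \frac{5041}{9} \approx 560.11$)
$\sqrt{\sqrt{-2078 + r{\left(43 \right)}} + U} = \sqrt{\sqrt{-2078 - \frac{215}{3}} + \frac{5041}{9}} = \sqrt{\sqrt{- \frac{6449}{3}} + \frac{5041}{9}} = \sqrt{\frac{i \sqrt{19347}}{3} + \frac{5041}{9}} = \sqrt{\frac{5041}{9} + \frac{i \sqrt{19347}}{3}}$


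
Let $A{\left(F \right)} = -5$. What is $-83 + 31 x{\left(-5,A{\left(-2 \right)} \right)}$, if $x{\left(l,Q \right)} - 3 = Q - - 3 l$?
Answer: $-610$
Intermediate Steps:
$x{\left(l,Q \right)} = 3 + Q + 3 l$ ($x{\left(l,Q \right)} = 3 + \left(Q - - 3 l\right) = 3 + \left(Q + 3 l\right) = 3 + Q + 3 l$)
$-83 + 31 x{\left(-5,A{\left(-2 \right)} \right)} = -83 + 31 \left(3 - 5 + 3 \left(-5\right)\right) = -83 + 31 \left(3 - 5 - 15\right) = -83 + 31 \left(-17\right) = -83 - 527 = -610$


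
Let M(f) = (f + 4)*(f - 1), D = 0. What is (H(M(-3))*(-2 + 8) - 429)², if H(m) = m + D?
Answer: 205209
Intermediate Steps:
M(f) = (-1 + f)*(4 + f) (M(f) = (4 + f)*(-1 + f) = (-1 + f)*(4 + f))
H(m) = m (H(m) = m + 0 = m)
(H(M(-3))*(-2 + 8) - 429)² = ((-4 + (-3)² + 3*(-3))*(-2 + 8) - 429)² = ((-4 + 9 - 9)*6 - 429)² = (-4*6 - 429)² = (-24 - 429)² = (-453)² = 205209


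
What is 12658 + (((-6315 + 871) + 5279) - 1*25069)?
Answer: -12576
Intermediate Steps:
12658 + (((-6315 + 871) + 5279) - 1*25069) = 12658 + ((-5444 + 5279) - 25069) = 12658 + (-165 - 25069) = 12658 - 25234 = -12576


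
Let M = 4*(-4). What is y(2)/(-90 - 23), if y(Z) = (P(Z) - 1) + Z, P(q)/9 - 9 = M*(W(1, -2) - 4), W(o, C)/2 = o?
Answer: -370/113 ≈ -3.2743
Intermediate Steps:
M = -16
W(o, C) = 2*o
P(q) = 369 (P(q) = 81 + 9*(-16*(2*1 - 4)) = 81 + 9*(-16*(2 - 4)) = 81 + 9*(-16*(-2)) = 81 + 9*32 = 81 + 288 = 369)
y(Z) = 368 + Z (y(Z) = (369 - 1) + Z = 368 + Z)
y(2)/(-90 - 23) = (368 + 2)/(-90 - 23) = 370/(-113) = -1/113*370 = -370/113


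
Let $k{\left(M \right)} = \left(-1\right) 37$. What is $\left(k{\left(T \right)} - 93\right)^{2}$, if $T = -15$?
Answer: $16900$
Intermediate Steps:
$k{\left(M \right)} = -37$
$\left(k{\left(T \right)} - 93\right)^{2} = \left(-37 - 93\right)^{2} = \left(-130\right)^{2} = 16900$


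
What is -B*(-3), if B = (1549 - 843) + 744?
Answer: 4350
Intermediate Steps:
B = 1450 (B = 706 + 744 = 1450)
-B*(-3) = -1450*(-3) = -1*(-4350) = 4350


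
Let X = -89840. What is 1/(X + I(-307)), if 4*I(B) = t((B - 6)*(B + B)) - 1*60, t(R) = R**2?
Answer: 1/9233390426 ≈ 1.0830e-10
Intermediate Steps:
I(B) = -15 + B**2*(-6 + B)**2 (I(B) = (((B - 6)*(B + B))**2 - 1*60)/4 = (((-6 + B)*(2*B))**2 - 60)/4 = ((2*B*(-6 + B))**2 - 60)/4 = (4*B**2*(-6 + B)**2 - 60)/4 = (-60 + 4*B**2*(-6 + B)**2)/4 = -15 + B**2*(-6 + B)**2)
1/(X + I(-307)) = 1/(-89840 + (-15 + (-307)**2*(-6 - 307)**2)) = 1/(-89840 + (-15 + 94249*(-313)**2)) = 1/(-89840 + (-15 + 94249*97969)) = 1/(-89840 + (-15 + 9233480281)) = 1/(-89840 + 9233480266) = 1/9233390426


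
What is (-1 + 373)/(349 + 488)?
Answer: 4/9 ≈ 0.44444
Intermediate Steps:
(-1 + 373)/(349 + 488) = 372/837 = 372*(1/837) = 4/9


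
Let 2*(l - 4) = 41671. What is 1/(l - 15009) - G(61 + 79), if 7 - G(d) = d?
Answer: 1550915/11661 ≈ 133.00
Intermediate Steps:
l = 41679/2 (l = 4 + (1/2)*41671 = 4 + 41671/2 = 41679/2 ≈ 20840.)
G(d) = 7 - d
1/(l - 15009) - G(61 + 79) = 1/(41679/2 - 15009) - (7 - (61 + 79)) = 1/(11661/2) - (7 - 1*140) = 2/11661 - (7 - 140) = 2/11661 - 1*(-133) = 2/11661 + 133 = 1550915/11661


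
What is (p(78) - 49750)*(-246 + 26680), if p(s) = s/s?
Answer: -1315065066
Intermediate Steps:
p(s) = 1
(p(78) - 49750)*(-246 + 26680) = (1 - 49750)*(-246 + 26680) = -49749*26434 = -1315065066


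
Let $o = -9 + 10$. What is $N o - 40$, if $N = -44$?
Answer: $-84$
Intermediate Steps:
$o = 1$
$N o - 40 = \left(-44\right) 1 - 40 = -44 - 40 = -84$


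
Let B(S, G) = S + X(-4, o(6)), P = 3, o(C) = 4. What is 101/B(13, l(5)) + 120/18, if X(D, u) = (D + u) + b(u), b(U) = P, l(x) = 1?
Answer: 623/48 ≈ 12.979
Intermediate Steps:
b(U) = 3
X(D, u) = 3 + D + u (X(D, u) = (D + u) + 3 = 3 + D + u)
B(S, G) = 3 + S (B(S, G) = S + (3 - 4 + 4) = S + 3 = 3 + S)
101/B(13, l(5)) + 120/18 = 101/(3 + 13) + 120/18 = 101/16 + 120*(1/18) = 101*(1/16) + 20/3 = 101/16 + 20/3 = 623/48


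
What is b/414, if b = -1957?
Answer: -1957/414 ≈ -4.7271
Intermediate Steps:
b/414 = -1957/414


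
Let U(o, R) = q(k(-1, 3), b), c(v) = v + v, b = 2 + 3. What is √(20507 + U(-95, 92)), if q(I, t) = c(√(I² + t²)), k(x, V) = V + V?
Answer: √(20507 + 2*√61) ≈ 143.26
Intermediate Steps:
b = 5
c(v) = 2*v
k(x, V) = 2*V
q(I, t) = 2*√(I² + t²)
U(o, R) = 2*√61 (U(o, R) = 2*√((2*3)² + 5²) = 2*√(6² + 25) = 2*√(36 + 25) = 2*√61)
√(20507 + U(-95, 92)) = √(20507 + 2*√61)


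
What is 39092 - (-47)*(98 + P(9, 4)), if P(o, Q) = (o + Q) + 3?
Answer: 44450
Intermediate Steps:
P(o, Q) = 3 + Q + o (P(o, Q) = (Q + o) + 3 = 3 + Q + o)
39092 - (-47)*(98 + P(9, 4)) = 39092 - (-47)*(98 + (3 + 4 + 9)) = 39092 - (-47)*(98 + 16) = 39092 - (-47)*114 = 39092 - 1*(-5358) = 39092 + 5358 = 44450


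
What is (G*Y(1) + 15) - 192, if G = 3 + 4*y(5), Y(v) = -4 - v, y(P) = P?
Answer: -292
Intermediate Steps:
G = 23 (G = 3 + 4*5 = 3 + 20 = 23)
(G*Y(1) + 15) - 192 = (23*(-4 - 1*1) + 15) - 192 = (23*(-4 - 1) + 15) - 192 = (23*(-5) + 15) - 192 = (-115 + 15) - 192 = -100 - 192 = -292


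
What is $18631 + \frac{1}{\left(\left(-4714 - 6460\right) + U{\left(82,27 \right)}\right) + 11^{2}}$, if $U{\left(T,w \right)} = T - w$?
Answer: $\frac{204903737}{10998} \approx 18631.0$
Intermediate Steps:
$18631 + \frac{1}{\left(\left(-4714 - 6460\right) + U{\left(82,27 \right)}\right) + 11^{2}} = 18631 + \frac{1}{\left(\left(-4714 - 6460\right) + \left(82 - 27\right)\right) + 11^{2}} = 18631 + \frac{1}{\left(-11174 + \left(82 - 27\right)\right) + 121} = 18631 + \frac{1}{\left(-11174 + 55\right) + 121} = 18631 + \frac{1}{-11119 + 121} = 18631 + \frac{1}{-10998} = 18631 - \frac{1}{10998} = \frac{204903737}{10998}$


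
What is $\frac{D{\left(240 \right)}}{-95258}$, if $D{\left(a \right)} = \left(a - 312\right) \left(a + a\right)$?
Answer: $\frac{17280}{47629} \approx 0.3628$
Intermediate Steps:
$D{\left(a \right)} = 2 a \left(-312 + a\right)$ ($D{\left(a \right)} = \left(-312 + a\right) 2 a = 2 a \left(-312 + a\right)$)
$\frac{D{\left(240 \right)}}{-95258} = \frac{2 \cdot 240 \left(-312 + 240\right)}{-95258} = 2 \cdot 240 \left(-72\right) \left(- \frac{1}{95258}\right) = \left(-34560\right) \left(- \frac{1}{95258}\right) = \frac{17280}{47629}$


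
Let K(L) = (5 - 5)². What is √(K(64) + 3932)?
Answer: 2*√983 ≈ 62.706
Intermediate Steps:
K(L) = 0 (K(L) = 0² = 0)
√(K(64) + 3932) = √(0 + 3932) = √3932 = 2*√983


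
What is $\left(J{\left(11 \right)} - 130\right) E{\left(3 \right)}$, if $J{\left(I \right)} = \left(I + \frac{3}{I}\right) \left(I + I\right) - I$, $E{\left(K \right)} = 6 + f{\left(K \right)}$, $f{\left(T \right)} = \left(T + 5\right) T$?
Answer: $3210$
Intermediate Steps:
$f{\left(T \right)} = T \left(5 + T\right)$ ($f{\left(T \right)} = \left(5 + T\right) T = T \left(5 + T\right)$)
$E{\left(K \right)} = 6 + K \left(5 + K\right)$
$J{\left(I \right)} = - I + 2 I \left(I + \frac{3}{I}\right)$ ($J{\left(I \right)} = \left(I + \frac{3}{I}\right) 2 I - I = 2 I \left(I + \frac{3}{I}\right) - I = - I + 2 I \left(I + \frac{3}{I}\right)$)
$\left(J{\left(11 \right)} - 130\right) E{\left(3 \right)} = \left(\left(6 - 11 + 2 \cdot 11^{2}\right) - 130\right) \left(6 + 3 \left(5 + 3\right)\right) = \left(\left(6 - 11 + 2 \cdot 121\right) - 130\right) \left(6 + 3 \cdot 8\right) = \left(\left(6 - 11 + 242\right) - 130\right) \left(6 + 24\right) = \left(237 - 130\right) 30 = 107 \cdot 30 = 3210$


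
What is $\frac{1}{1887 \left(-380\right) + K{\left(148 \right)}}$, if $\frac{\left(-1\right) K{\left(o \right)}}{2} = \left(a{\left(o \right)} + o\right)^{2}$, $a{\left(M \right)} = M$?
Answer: $- \frac{1}{892292} \approx -1.1207 \cdot 10^{-6}$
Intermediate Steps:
$K{\left(o \right)} = - 8 o^{2}$ ($K{\left(o \right)} = - 2 \left(o + o\right)^{2} = - 2 \left(2 o\right)^{2} = - 2 \cdot 4 o^{2} = - 8 o^{2}$)
$\frac{1}{1887 \left(-380\right) + K{\left(148 \right)}} = \frac{1}{1887 \left(-380\right) - 8 \cdot 148^{2}} = \frac{1}{-717060 - 175232} = \frac{1}{-892292} = - \frac{1}{892292}$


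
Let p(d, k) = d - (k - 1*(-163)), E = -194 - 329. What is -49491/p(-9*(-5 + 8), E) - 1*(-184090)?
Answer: 6805831/37 ≈ 1.8394e+5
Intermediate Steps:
E = -523
p(d, k) = -163 + d - k (p(d, k) = d - (k + 163) = d - (163 + k) = d + (-163 - k) = -163 + d - k)
-49491/p(-9*(-5 + 8), E) - 1*(-184090) = -49491/(-163 - 9*(-5 + 8) - 1*(-523)) - 1*(-184090) = -49491/(-163 - 9*3 + 523) + 184090 = -49491/(-163 - 27 + 523) + 184090 = -49491/333 + 184090 = -49491*1/333 + 184090 = -5499/37 + 184090 = 6805831/37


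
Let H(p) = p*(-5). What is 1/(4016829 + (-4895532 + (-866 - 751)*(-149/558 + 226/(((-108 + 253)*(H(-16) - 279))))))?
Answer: -5367030/4713640015973 ≈ -1.1386e-6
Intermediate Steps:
H(p) = -5*p
1/(4016829 + (-4895532 + (-866 - 751)*(-149/558 + 226/(((-108 + 253)*(H(-16) - 279)))))) = 1/(4016829 + (-4895532 + (-866 - 751)*(-149/558 + 226/(((-108 + 253)*(-5*(-16) - 279)))))) = 1/(4016829 + (-4895532 - 1617*(-149*1/558 + 226/((145*(80 - 279)))))) = 1/(4016829 + (-4895532 - 1617*(-149/558 + 226/((145*(-199)))))) = 1/(4016829 + (-4895532 - 1617*(-149/558 + 226/(-28855)))) = 1/(4016829 + (-4895532 - 1617*(-149/558 + 226*(-1/28855)))) = 1/(4016829 + (-4895532 - 1617*(-149/558 - 226/28855))) = 1/(4016829 + (-4895532 - 1617*(-4425503/16101090))) = 1/(4016829 + (-4895532 + 2385346117/5367030)) = 1/(4016829 - 26272081763843/5367030) = 1/(-4713640015973/5367030) = -5367030/4713640015973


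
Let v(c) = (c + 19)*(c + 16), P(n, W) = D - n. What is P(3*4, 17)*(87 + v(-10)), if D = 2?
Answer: -1410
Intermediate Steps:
P(n, W) = 2 - n
v(c) = (16 + c)*(19 + c) (v(c) = (19 + c)*(16 + c) = (16 + c)*(19 + c))
P(3*4, 17)*(87 + v(-10)) = (2 - 3*4)*(87 + (304 + (-10)² + 35*(-10))) = (2 - 1*12)*(87 + (304 + 100 - 350)) = (2 - 12)*(87 + 54) = -10*141 = -1410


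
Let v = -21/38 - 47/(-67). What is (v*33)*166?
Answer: 1038081/1273 ≈ 815.46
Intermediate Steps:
v = 379/2546 (v = -21*1/38 - 47*(-1/67) = -21/38 + 47/67 = 379/2546 ≈ 0.14886)
(v*33)*166 = ((379/2546)*33)*166 = (12507/2546)*166 = 1038081/1273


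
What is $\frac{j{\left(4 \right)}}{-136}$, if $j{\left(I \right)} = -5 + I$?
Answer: $\frac{1}{136} \approx 0.0073529$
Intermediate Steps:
$\frac{j{\left(4 \right)}}{-136} = \frac{-5 + 4}{-136} = \left(- \frac{1}{136}\right) \left(-1\right) = \frac{1}{136}$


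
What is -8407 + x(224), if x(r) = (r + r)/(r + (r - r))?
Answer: -8405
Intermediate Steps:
x(r) = 2 (x(r) = (2*r)/(r + 0) = (2*r)/r = 2)
-8407 + x(224) = -8407 + 2 = -8405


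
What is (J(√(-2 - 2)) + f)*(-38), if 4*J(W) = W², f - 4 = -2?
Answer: -38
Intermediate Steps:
f = 2 (f = 4 - 2 = 2)
J(W) = W²/4
(J(√(-2 - 2)) + f)*(-38) = ((√(-2 - 2))²/4 + 2)*(-38) = ((√(-4))²/4 + 2)*(-38) = ((2*I)²/4 + 2)*(-38) = ((¼)*(-4) + 2)*(-38) = (-1 + 2)*(-38) = 1*(-38) = -38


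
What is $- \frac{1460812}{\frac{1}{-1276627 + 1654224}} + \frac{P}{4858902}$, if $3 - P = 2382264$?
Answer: $- \frac{893387245646746463}{1619634} \approx -5.516 \cdot 10^{11}$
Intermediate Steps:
$P = -2382261$ ($P = 3 - 2382264 = -2382261$)
$- \frac{1460812}{\frac{1}{-1276627 + 1654224}} + \frac{P}{4858902} = - \frac{1460812}{\frac{1}{-1276627 + 1654224}} - \frac{2382261}{4858902} = - \frac{1460812}{\frac{1}{377597}} - \frac{794087}{1619634} = - 1460812 \frac{1}{\frac{1}{377597}} - \frac{794087}{1619634} = \left(-1460812\right) 377597 - \frac{794087}{1619634} = -551598228764 - \frac{794087}{1619634} = - \frac{893387245646746463}{1619634}$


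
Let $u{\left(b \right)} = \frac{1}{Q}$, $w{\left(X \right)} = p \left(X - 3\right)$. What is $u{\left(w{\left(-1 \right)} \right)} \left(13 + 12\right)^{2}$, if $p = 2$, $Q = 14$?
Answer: $\frac{625}{14} \approx 44.643$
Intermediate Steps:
$w{\left(X \right)} = -6 + 2 X$ ($w{\left(X \right)} = 2 \left(X - 3\right) = 2 \left(-3 + X\right) = -6 + 2 X$)
$u{\left(b \right)} = \frac{1}{14}$
$u{\left(w{\left(-1 \right)} \right)} \left(13 + 12\right)^{2} = \frac{\left(13 + 12\right)^{2}}{14} = \frac{25^{2}}{14} = \frac{1}{14} \cdot 625 = \frac{625}{14}$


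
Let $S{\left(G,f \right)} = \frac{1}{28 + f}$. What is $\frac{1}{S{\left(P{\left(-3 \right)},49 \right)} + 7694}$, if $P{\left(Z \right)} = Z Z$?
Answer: $\frac{77}{592439} \approx 0.00012997$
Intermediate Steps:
$P{\left(Z \right)} = Z^{2}$
$\frac{1}{S{\left(P{\left(-3 \right)},49 \right)} + 7694} = \frac{1}{\frac{1}{28 + 49} + 7694} = \frac{1}{\frac{1}{77} + 7694} = \frac{1}{\frac{592439}{77}} = \frac{77}{592439}$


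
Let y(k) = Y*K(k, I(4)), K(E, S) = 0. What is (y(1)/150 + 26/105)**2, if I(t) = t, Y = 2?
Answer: 676/11025 ≈ 0.061315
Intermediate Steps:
y(k) = 0 (y(k) = 2*0 = 0)
(y(1)/150 + 26/105)**2 = (0/150 + 26/105)**2 = (0*(1/150) + 26*(1/105))**2 = (0 + 26/105)**2 = (26/105)**2 = 676/11025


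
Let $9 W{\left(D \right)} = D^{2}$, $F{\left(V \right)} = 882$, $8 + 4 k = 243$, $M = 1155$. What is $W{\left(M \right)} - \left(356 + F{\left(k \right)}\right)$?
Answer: $146987$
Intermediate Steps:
$k = \frac{235}{4}$ ($k = -2 + \frac{1}{4} \cdot 243 = -2 + \frac{243}{4} = \frac{235}{4} \approx 58.75$)
$W{\left(D \right)} = \frac{D^{2}}{9}$
$W{\left(M \right)} - \left(356 + F{\left(k \right)}\right) = \frac{1155^{2}}{9} - 1238 = \frac{1}{9} \cdot 1334025 - 1238 = 148225 - 1238 = 146987$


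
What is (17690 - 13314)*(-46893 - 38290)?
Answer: -372760808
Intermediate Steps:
(17690 - 13314)*(-46893 - 38290) = 4376*(-85183) = -372760808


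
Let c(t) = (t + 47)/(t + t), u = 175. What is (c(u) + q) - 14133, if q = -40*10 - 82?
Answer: -2557514/175 ≈ -14614.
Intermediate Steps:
q = -482 (q = -400 - 82 = -482)
c(t) = (47 + t)/(2*t) (c(t) = (47 + t)/((2*t)) = (47 + t)*(1/(2*t)) = (47 + t)/(2*t))
(c(u) + q) - 14133 = ((1/2)*(47 + 175)/175 - 482) - 14133 = ((1/2)*(1/175)*222 - 482) - 14133 = (111/175 - 482) - 14133 = -84239/175 - 14133 = -2557514/175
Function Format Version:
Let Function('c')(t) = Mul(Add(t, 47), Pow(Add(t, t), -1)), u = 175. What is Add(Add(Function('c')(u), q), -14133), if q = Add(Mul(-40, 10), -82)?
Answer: Rational(-2557514, 175) ≈ -14614.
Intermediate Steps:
q = -482 (q = Add(-400, -82) = -482)
Function('c')(t) = Mul(Rational(1, 2), Pow(t, -1), Add(47, t)) (Function('c')(t) = Mul(Add(47, t), Pow(Mul(2, t), -1)) = Mul(Add(47, t), Mul(Rational(1, 2), Pow(t, -1))) = Mul(Rational(1, 2), Pow(t, -1), Add(47, t)))
Add(Add(Function('c')(u), q), -14133) = Add(Add(Mul(Rational(1, 2), Pow(175, -1), Add(47, 175)), -482), -14133) = Add(Add(Mul(Rational(1, 2), Rational(1, 175), 222), -482), -14133) = Add(Add(Rational(111, 175), -482), -14133) = Add(Rational(-84239, 175), -14133) = Rational(-2557514, 175)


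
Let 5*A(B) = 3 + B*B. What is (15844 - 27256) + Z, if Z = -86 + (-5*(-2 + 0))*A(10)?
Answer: -11292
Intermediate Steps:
A(B) = 3/5 + B**2/5 (A(B) = (3 + B*B)/5 = (3 + B**2)/5 = 3/5 + B**2/5)
Z = 120 (Z = -86 + (-5*(-2 + 0))*(3/5 + (1/5)*10**2) = -86 + (-5*(-2))*(3/5 + (1/5)*100) = -86 + 10*(3/5 + 20) = -86 + 10*(103/5) = -86 + 206 = 120)
(15844 - 27256) + Z = (15844 - 27256) + 120 = -11412 + 120 = -11292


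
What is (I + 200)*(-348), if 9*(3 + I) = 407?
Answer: -252880/3 ≈ -84293.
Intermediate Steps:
I = 380/9 (I = -3 + (⅑)*407 = -3 + 407/9 = 380/9 ≈ 42.222)
(I + 200)*(-348) = (380/9 + 200)*(-348) = (2180/9)*(-348) = -252880/3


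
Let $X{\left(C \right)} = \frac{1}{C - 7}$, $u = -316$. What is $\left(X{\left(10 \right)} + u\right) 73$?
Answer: $- \frac{69131}{3} \approx -23044.0$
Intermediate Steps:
$X{\left(C \right)} = \frac{1}{-7 + C}$
$\left(X{\left(10 \right)} + u\right) 73 = \left(\frac{1}{-7 + 10} - 316\right) 73 = \left(\frac{1}{3} - 316\right) 73 = \left(- \frac{947}{3}\right) 73 = - \frac{69131}{3}$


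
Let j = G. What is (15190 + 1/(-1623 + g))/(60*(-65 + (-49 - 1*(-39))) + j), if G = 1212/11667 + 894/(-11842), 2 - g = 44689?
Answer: -16198155300577331/4798633252861690 ≈ -3.3756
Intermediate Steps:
g = -44687 (g = 2 - 1*44689 = 2 - 44689 = -44687)
G = 653701/23026769 (G = 1212*(1/11667) + 894*(-1/11842) = 404/3889 - 447/5921 = 653701/23026769 ≈ 0.028389)
j = 653701/23026769 ≈ 0.028389
(15190 + 1/(-1623 + g))/(60*(-65 + (-49 - 1*(-39))) + j) = (15190 + 1/(-1623 - 44687))/(60*(-65 + (-49 - 1*(-39))) + 653701/23026769) = (15190 + 1/(-46310))/(60*(-65 + (-49 + 39)) + 653701/23026769) = (15190 - 1/46310)/(60*(-65 - 10) + 653701/23026769) = 703448899/(46310*(60*(-75) + 653701/23026769)) = 703448899/(46310*(-4500 + 653701/23026769)) = 703448899/(46310*(-103619806799/23026769)) = (703448899/46310)*(-23026769/103619806799) = -16198155300577331/4798633252861690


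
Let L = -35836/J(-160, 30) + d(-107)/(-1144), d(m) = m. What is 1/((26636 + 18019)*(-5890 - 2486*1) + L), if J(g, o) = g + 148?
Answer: -3432/1283661671543 ≈ -2.6736e-9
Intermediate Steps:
J(g, o) = 148 + g
L = 10249417/3432 (L = -35836/(148 - 160) - 107/(-1144) = -35836/(-12) - 107*(-1/1144) = -35836*(-1/12) + 107/1144 = 8959/3 + 107/1144 = 10249417/3432 ≈ 2986.4)
1/((26636 + 18019)*(-5890 - 2486*1) + L) = 1/((26636 + 18019)*(-5890 - 2486*1) + 10249417/3432) = 1/(44655*(-5890 - 2486) + 10249417/3432) = 1/(44655*(-8376) + 10249417/3432) = 1/(-374030280 + 10249417/3432) = 1/(-1283661671543/3432) = -3432/1283661671543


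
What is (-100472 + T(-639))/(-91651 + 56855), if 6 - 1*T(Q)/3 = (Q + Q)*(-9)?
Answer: 33740/8699 ≈ 3.8786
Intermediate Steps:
T(Q) = 18 + 54*Q (T(Q) = 18 - 3*(Q + Q)*(-9) = 18 - 3*2*Q*(-9) = 18 - (-54)*Q = 18 + 54*Q)
(-100472 + T(-639))/(-91651 + 56855) = (-100472 + (18 + 54*(-639)))/(-91651 + 56855) = (-100472 + (18 - 34506))/(-34796) = (-100472 - 34488)*(-1/34796) = -134960*(-1/34796) = 33740/8699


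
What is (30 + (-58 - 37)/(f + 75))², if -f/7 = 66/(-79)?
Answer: 33894651025/40793769 ≈ 830.88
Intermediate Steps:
f = 462/79 (f = -462/(-79) = -462*(-1)/79 = -7*(-66/79) = 462/79 ≈ 5.8481)
(30 + (-58 - 37)/(f + 75))² = (30 + (-58 - 37)/(462/79 + 75))² = (30 - 95/6387/79)² = (30 - 95*79/6387)² = (30 - 7505/6387)² = (184105/6387)² = 33894651025/40793769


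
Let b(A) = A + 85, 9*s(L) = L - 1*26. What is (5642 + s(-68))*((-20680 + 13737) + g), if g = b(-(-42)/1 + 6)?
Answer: -115052680/3 ≈ -3.8351e+7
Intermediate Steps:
s(L) = -26/9 + L/9 (s(L) = (L - 1*26)/9 = (L - 26)/9 = (-26 + L)/9 = -26/9 + L/9)
b(A) = 85 + A
g = 133 (g = 85 + (-(-42)/1 + 6) = 85 + (-(-42) + 6) = 85 + (-6*(-7) + 6) = 85 + (42 + 6) = 85 + 48 = 133)
(5642 + s(-68))*((-20680 + 13737) + g) = (5642 + (-26/9 + (⅑)*(-68)))*((-20680 + 13737) + 133) = (5642 + (-26/9 - 68/9))*(-6943 + 133) = (5642 - 94/9)*(-6810) = (50684/9)*(-6810) = -115052680/3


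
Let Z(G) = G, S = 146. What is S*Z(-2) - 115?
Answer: -407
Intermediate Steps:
S*Z(-2) - 115 = 146*(-2) - 115 = -292 - 115 = -407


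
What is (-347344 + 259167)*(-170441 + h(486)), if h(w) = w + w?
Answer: 14943268013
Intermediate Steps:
h(w) = 2*w
(-347344 + 259167)*(-170441 + h(486)) = (-347344 + 259167)*(-170441 + 2*486) = -88177*(-170441 + 972) = -88177*(-169469) = 14943268013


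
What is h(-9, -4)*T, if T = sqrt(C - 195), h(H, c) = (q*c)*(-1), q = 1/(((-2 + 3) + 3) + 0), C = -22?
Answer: I*sqrt(217) ≈ 14.731*I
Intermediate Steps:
q = 1/4 (q = 1/((1 + 3) + 0) = 1/(4 + 0) = 1/4 ≈ 0.25000)
h(H, c) = -c/4 (h(H, c) = (c/4)*(-1) = -c/4)
T = I*sqrt(217) (T = sqrt(-22 - 195) = sqrt(-217) = I*sqrt(217) ≈ 14.731*I)
h(-9, -4)*T = (-1/4*(-4))*(I*sqrt(217)) = 1*(I*sqrt(217)) = I*sqrt(217)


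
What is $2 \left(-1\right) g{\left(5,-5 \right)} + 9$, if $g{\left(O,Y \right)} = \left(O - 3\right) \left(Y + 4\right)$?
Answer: $13$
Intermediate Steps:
$g{\left(O,Y \right)} = \left(-3 + O\right) \left(4 + Y\right)$
$2 \left(-1\right) g{\left(5,-5 \right)} + 9 = 2 \left(-1\right) \left(-12 - -15 + 4 \cdot 5 + 5 \left(-5\right)\right) + 9 = - 2 \left(-12 + 15 + 20 - 25\right) + 9 = \left(-2\right) \left(-2\right) + 9 = 4 + 9 = 13$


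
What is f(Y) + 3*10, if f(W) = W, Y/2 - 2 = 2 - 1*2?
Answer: 34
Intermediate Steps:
Y = 4 (Y = 4 + 2*(2 - 1*2) = 4 + 2*(2 - 2) = 4 + 2*0 = 4 + 0 = 4)
f(Y) + 3*10 = 4 + 3*10 = 4 + 30 = 34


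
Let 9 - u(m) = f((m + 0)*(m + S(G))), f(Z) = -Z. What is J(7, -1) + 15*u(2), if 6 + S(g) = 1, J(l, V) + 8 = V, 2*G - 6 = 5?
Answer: 36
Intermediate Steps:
G = 11/2 (G = 3 + (1/2)*5 = 3 + 5/2 = 11/2 ≈ 5.5000)
J(l, V) = -8 + V
S(g) = -5 (S(g) = -6 + 1 = -5)
u(m) = 9 + m*(-5 + m) (u(m) = 9 - (-1)*(m + 0)*(m - 5) = 9 - (-1)*m*(-5 + m) = 9 + m*(-5 + m))
J(7, -1) + 15*u(2) = (-8 - 1) + 15*(9 + 2*(-5 + 2)) = -9 + 15*(9 + 2*(-3)) = -9 + 15*(9 - 6) = -9 + 15*3 = -9 + 45 = 36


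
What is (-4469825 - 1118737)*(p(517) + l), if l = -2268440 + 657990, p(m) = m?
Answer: 8997210386346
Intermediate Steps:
l = -1610450
(-4469825 - 1118737)*(p(517) + l) = (-4469825 - 1118737)*(517 - 1610450) = -5588562*(-1609933) = 8997210386346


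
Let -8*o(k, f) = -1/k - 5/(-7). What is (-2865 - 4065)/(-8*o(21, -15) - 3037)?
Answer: 20790/9109 ≈ 2.2824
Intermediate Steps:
o(k, f) = -5/56 + 1/(8*k) (o(k, f) = -(-1/k - 5/(-7))/8 = -(-1/k - 5*(-⅐))/8 = -(-1/k + 5/7)/8 = -(5/7 - 1/k)/8 = -5/56 + 1/(8*k))
(-2865 - 4065)/(-8*o(21, -15) - 3037) = (-2865 - 4065)/(-(7 - 5*21)/(7*21) - 3037) = -6930/(-(7 - 105)/(7*21) - 3037) = -6930/(-(-98)/(7*21) - 3037) = -6930/(-8*(-1/12) - 3037) = -6930/(⅔ - 3037) = -6930/(-9109/3) = -6930*(-3/9109) = 20790/9109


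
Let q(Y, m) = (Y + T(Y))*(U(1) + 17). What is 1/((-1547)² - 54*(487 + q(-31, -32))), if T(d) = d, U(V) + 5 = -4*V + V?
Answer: 1/2397043 ≈ 4.1718e-7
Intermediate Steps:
U(V) = -5 - 3*V (U(V) = -5 + (-4*V + V) = -5 - 3*V)
q(Y, m) = 18*Y (q(Y, m) = (Y + Y)*((-5 - 3*1) + 17) = (2*Y)*((-5 - 3) + 17) = (2*Y)*(-8 + 17) = (2*Y)*9 = 18*Y)
1/((-1547)² - 54*(487 + q(-31, -32))) = 1/((-1547)² - 54*(487 + 18*(-31))) = 1/(2393209 - 54*(487 - 558)) = 1/(2393209 - 54*(-71)) = 1/(2393209 + 3834) = 1/2397043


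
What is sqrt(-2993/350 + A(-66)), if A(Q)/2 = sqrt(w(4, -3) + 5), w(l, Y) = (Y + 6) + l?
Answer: sqrt(-41902 + 19600*sqrt(3))/70 ≈ 1.2741*I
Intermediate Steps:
w(l, Y) = 6 + Y + l (w(l, Y) = (6 + Y) + l = 6 + Y + l)
A(Q) = 4*sqrt(3) (A(Q) = 2*sqrt((6 - 3 + 4) + 5) = 2*sqrt(7 + 5) = 2*sqrt(12) = 2*(2*sqrt(3)) = 4*sqrt(3))
sqrt(-2993/350 + A(-66)) = sqrt(-2993/350 + 4*sqrt(3))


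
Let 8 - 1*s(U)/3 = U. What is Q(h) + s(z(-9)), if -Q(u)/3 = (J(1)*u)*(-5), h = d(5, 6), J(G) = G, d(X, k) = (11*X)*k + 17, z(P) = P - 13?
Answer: 5295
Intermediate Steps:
z(P) = -13 + P
s(U) = 24 - 3*U
d(X, k) = 17 + 11*X*k (d(X, k) = 11*X*k + 17 = 17 + 11*X*k)
h = 347 (h = 17 + 11*5*6 = 17 + 330 = 347)
Q(u) = 15*u (Q(u) = -3*1*u*(-5) = -3*u*(-5) = -(-15)*u = 15*u)
Q(h) + s(z(-9)) = 15*347 + (24 - 3*(-13 - 9)) = 5205 + (24 - 3*(-22)) = 5205 + (24 + 66) = 5205 + 90 = 5295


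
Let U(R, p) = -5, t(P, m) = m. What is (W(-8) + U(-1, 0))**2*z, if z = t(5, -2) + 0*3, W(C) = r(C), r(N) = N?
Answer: -338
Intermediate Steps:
W(C) = C
z = -2 (z = -2 + 0*3 = -2 + 0 = -2)
(W(-8) + U(-1, 0))**2*z = (-8 - 5)**2*(-2) = (-13)**2*(-2) = 169*(-2) = -338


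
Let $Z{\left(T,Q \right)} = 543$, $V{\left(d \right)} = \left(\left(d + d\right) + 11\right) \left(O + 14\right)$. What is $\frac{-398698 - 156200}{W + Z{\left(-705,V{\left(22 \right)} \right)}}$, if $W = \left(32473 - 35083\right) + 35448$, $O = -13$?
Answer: $- \frac{184966}{11127} \approx -16.623$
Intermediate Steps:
$W = 32838$ ($W = -2610 + 35448 = 32838$)
$V{\left(d \right)} = 11 + 2 d$ ($V{\left(d \right)} = \left(\left(d + d\right) + 11\right) \left(-13 + 14\right) = \left(2 d + 11\right) 1 = \left(11 + 2 d\right) 1 = 11 + 2 d$)
$\frac{-398698 - 156200}{W + Z{\left(-705,V{\left(22 \right)} \right)}} = \frac{-398698 - 156200}{32838 + 543} = - \frac{554898}{33381} = \left(-554898\right) \frac{1}{33381} = - \frac{184966}{11127}$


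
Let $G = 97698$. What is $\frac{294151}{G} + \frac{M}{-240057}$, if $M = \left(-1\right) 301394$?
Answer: $\frac{33352865873}{7817696262} \approx 4.2663$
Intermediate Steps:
$M = -301394$
$\frac{294151}{G} + \frac{M}{-240057} = \frac{294151}{97698} - \frac{301394}{-240057} = 294151 \cdot \frac{1}{97698} - - \frac{301394}{240057} = \frac{294151}{97698} + \frac{301394}{240057} = \frac{33352865873}{7817696262}$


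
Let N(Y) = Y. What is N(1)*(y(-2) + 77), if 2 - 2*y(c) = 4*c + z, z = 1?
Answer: 163/2 ≈ 81.500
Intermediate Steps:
y(c) = ½ - 2*c (y(c) = 1 - (4*c + 1)/2 = 1 - (1 + 4*c)/2 = 1 + (-½ - 2*c) = ½ - 2*c)
N(1)*(y(-2) + 77) = 1*((½ - 2*(-2)) + 77) = 1*((½ + 4) + 77) = 1*(9/2 + 77) = 1*(163/2) = 163/2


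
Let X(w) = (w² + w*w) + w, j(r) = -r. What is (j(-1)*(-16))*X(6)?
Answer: -1248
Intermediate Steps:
X(w) = w + 2*w² (X(w) = (w² + w²) + w = 2*w² + w = w + 2*w²)
(j(-1)*(-16))*X(6) = (-1*(-1)*(-16))*(6*(1 + 2*6)) = (1*(-16))*(6*(1 + 12)) = -96*13 = -16*78 = -1248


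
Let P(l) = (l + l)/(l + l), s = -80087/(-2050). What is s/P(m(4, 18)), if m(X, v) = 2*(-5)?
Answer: 80087/2050 ≈ 39.067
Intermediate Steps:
m(X, v) = -10
s = 80087/2050 (s = -80087*(-1/2050) = 80087/2050 ≈ 39.067)
P(l) = 1 (P(l) = (2*l)/((2*l)) = (2*l)*(1/(2*l)) = 1)
s/P(m(4, 18)) = (80087/2050)/1 = (80087/2050)*1 = 80087/2050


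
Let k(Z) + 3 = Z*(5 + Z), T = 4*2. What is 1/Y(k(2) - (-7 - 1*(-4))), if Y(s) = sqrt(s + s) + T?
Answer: 2/9 - sqrt(7)/18 ≈ 0.075236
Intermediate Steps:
T = 8
k(Z) = -3 + Z*(5 + Z)
Y(s) = 8 + sqrt(2)*sqrt(s) (Y(s) = sqrt(s + s) + 8 = sqrt(2*s) + 8 = sqrt(2)*sqrt(s) + 8 = 8 + sqrt(2)*sqrt(s))
1/Y(k(2) - (-7 - 1*(-4))) = 1/(8 + sqrt(2)*sqrt((-3 + 2**2 + 5*2) - (-7 - 1*(-4)))) = 1/(8 + sqrt(2)*sqrt((-3 + 4 + 10) - (-7 + 4))) = 1/(8 + sqrt(2)*sqrt(11 - 1*(-3))) = 1/(8 + sqrt(2)*sqrt(11 + 3)) = 1/(8 + sqrt(2)*sqrt(14)) = 1/(8 + 2*sqrt(7))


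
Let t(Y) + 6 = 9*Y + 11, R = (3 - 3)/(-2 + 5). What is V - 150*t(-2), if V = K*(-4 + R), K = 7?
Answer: 1922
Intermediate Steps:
R = 0 (R = 0/3 = 0*(⅓) = 0)
t(Y) = 5 + 9*Y (t(Y) = -6 + (9*Y + 11) = -6 + (11 + 9*Y) = 5 + 9*Y)
V = -28 (V = 7*(-4 + 0) = 7*(-4) = -28)
V - 150*t(-2) = -28 - 150*(5 + 9*(-2)) = -28 - 150*(5 - 18) = -28 - 150*(-13) = -28 + 1950 = 1922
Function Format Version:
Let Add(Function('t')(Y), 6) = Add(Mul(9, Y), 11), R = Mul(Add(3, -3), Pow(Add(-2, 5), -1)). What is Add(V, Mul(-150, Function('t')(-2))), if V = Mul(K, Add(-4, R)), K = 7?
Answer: 1922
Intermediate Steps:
R = 0 (R = Mul(0, Pow(3, -1)) = Mul(0, Rational(1, 3)) = 0)
Function('t')(Y) = Add(5, Mul(9, Y)) (Function('t')(Y) = Add(-6, Add(Mul(9, Y), 11)) = Add(-6, Add(11, Mul(9, Y))) = Add(5, Mul(9, Y)))
V = -28 (V = Mul(7, Add(-4, 0)) = Mul(7, -4) = -28)
Add(V, Mul(-150, Function('t')(-2))) = Add(-28, Mul(-150, Add(5, Mul(9, -2)))) = Add(-28, Mul(-150, Add(5, -18))) = Add(-28, Mul(-150, -13)) = Add(-28, 1950) = 1922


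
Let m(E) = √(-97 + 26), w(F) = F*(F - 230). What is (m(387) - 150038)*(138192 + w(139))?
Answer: -18836220634 + 125543*I*√71 ≈ -1.8836e+10 + 1.0578e+6*I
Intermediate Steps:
w(F) = F*(-230 + F)
m(E) = I*√71 (m(E) = √(-71) = I*√71)
(m(387) - 150038)*(138192 + w(139)) = (I*√71 - 150038)*(138192 + 139*(-230 + 139)) = (-150038 + I*√71)*(138192 + 139*(-91)) = (-150038 + I*√71)*(138192 - 12649) = (-150038 + I*√71)*125543 = -18836220634 + 125543*I*√71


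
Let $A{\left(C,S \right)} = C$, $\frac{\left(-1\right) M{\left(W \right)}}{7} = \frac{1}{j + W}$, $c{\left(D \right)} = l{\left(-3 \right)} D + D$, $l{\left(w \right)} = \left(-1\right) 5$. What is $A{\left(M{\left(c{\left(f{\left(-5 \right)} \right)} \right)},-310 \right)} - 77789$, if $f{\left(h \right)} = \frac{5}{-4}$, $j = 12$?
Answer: $- \frac{1322420}{17} \approx -77789.0$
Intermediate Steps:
$l{\left(w \right)} = -5$
$f{\left(h \right)} = - \frac{5}{4}$ ($f{\left(h \right)} = 5 \left(- \frac{1}{4}\right) = - \frac{5}{4}$)
$c{\left(D \right)} = - 4 D$ ($c{\left(D \right)} = - 5 D + D = - 4 D$)
$M{\left(W \right)} = - \frac{7}{12 + W}$
$A{\left(M{\left(c{\left(f{\left(-5 \right)} \right)} \right)},-310 \right)} - 77789 = - \frac{7}{12 - -5} - 77789 = - \frac{7}{12 + 5} - 77789 = - \frac{7}{17} - 77789 = - \frac{1322420}{17}$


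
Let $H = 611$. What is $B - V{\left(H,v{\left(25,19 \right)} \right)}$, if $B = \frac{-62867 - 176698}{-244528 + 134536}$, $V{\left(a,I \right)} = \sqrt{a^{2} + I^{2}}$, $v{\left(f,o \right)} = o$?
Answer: $\frac{79855}{36664} - \sqrt{373682} \approx -609.12$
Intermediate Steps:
$V{\left(a,I \right)} = \sqrt{I^{2} + a^{2}}$
$B = \frac{79855}{36664}$ ($B = - \frac{239565}{-109992} = \left(-239565\right) \left(- \frac{1}{109992}\right) = \frac{79855}{36664} \approx 2.178$)
$B - V{\left(H,v{\left(25,19 \right)} \right)} = \frac{79855}{36664} - \sqrt{19^{2} + 611^{2}} = \frac{79855}{36664} - \sqrt{361 + 373321} = \frac{79855}{36664} - \sqrt{373682}$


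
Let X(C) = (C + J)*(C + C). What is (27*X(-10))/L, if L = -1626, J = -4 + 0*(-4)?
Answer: -1260/271 ≈ -4.6494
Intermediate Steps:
J = -4 (J = -4 + 0 = -4)
X(C) = 2*C*(-4 + C) (X(C) = (C - 4)*(C + C) = (-4 + C)*(2*C) = 2*C*(-4 + C))
(27*X(-10))/L = (27*(2*(-10)*(-4 - 10)))/(-1626) = (27*(2*(-10)*(-14)))*(-1/1626) = (27*280)*(-1/1626) = 7560*(-1/1626) = -1260/271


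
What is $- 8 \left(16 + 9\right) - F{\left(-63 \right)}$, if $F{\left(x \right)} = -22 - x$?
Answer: $-241$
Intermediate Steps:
$- 8 \left(16 + 9\right) - F{\left(-63 \right)} = - 8 \left(16 + 9\right) - \left(-22 - -63\right) = \left(-8\right) 25 - \left(-22 + 63\right) = -200 - 41 = -241$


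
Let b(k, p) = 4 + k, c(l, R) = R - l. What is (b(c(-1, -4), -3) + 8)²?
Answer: 81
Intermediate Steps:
(b(c(-1, -4), -3) + 8)² = ((4 + (-4 - 1*(-1))) + 8)² = ((4 + (-4 + 1)) + 8)² = ((4 - 3) + 8)² = (1 + 8)² = 9² = 81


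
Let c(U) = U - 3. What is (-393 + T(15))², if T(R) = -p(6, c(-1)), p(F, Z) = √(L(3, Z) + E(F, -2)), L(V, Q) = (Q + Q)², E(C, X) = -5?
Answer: (393 + √59)² ≈ 1.6055e+5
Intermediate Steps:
c(U) = -3 + U
L(V, Q) = 4*Q² (L(V, Q) = (2*Q)² = 4*Q²)
p(F, Z) = √(-5 + 4*Z²) (p(F, Z) = √(4*Z² - 5) = √(-5 + 4*Z²))
T(R) = -√59 (T(R) = -√(-5 + 4*(-3 - 1)²) = -√(-5 + 4*(-4)²) = -√(-5 + 4*16) = -√(-5 + 64) = -√59)
(-393 + T(15))² = (-393 - √59)²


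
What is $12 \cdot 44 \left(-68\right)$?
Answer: $-35904$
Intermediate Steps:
$12 \cdot 44 \left(-68\right) = 528 \left(-68\right) = -35904$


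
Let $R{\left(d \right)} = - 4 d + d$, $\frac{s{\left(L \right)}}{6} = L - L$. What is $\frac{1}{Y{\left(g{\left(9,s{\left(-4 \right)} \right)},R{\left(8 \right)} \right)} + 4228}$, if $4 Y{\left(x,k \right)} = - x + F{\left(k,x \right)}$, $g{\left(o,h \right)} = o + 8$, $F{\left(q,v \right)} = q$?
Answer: $\frac{4}{16871} \approx 0.00023709$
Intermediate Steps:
$s{\left(L \right)} = 0$ ($s{\left(L \right)} = 6 \left(L - L\right) = 6 \cdot 0 = 0$)
$g{\left(o,h \right)} = 8 + o$
$R{\left(d \right)} = - 3 d$
$Y{\left(x,k \right)} = - \frac{x}{4} + \frac{k}{4}$ ($Y{\left(x,k \right)} = \frac{- x + k}{4} = \frac{k - x}{4} = - \frac{x}{4} + \frac{k}{4}$)
$\frac{1}{Y{\left(g{\left(9,s{\left(-4 \right)} \right)},R{\left(8 \right)} \right)} + 4228} = \frac{1}{\left(- \frac{8 + 9}{4} + \frac{\left(-3\right) 8}{4}\right) + 4228} = \frac{1}{\left(\left(- \frac{1}{4}\right) 17 + \frac{1}{4} \left(-24\right)\right) + 4228} = \frac{1}{\left(- \frac{17}{4} - 6\right) + 4228} = \frac{1}{- \frac{41}{4} + 4228} = \frac{1}{\frac{16871}{4}} = \frac{4}{16871}$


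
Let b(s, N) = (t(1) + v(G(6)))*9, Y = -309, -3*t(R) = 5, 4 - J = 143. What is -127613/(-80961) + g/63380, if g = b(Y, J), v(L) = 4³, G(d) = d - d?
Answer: 8133531061/5131308180 ≈ 1.5851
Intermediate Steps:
J = -139 (J = 4 - 1*143 = 4 - 143 = -139)
G(d) = 0
t(R) = -5/3 (t(R) = -⅓*5 = -5/3)
v(L) = 64
b(s, N) = 561 (b(s, N) = (-5/3 + 64)*9 = (187/3)*9 = 561)
g = 561
-127613/(-80961) + g/63380 = -127613/(-80961) + 561/63380 = -127613*(-1/80961) + 561*(1/63380) = 127613/80961 + 561/63380 = 8133531061/5131308180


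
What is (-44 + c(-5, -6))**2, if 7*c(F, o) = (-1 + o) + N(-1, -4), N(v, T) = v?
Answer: 99856/49 ≈ 2037.9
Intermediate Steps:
c(F, o) = -2/7 + o/7 (c(F, o) = ((-1 + o) - 1)/7 = (-2 + o)/7 = -2/7 + o/7)
(-44 + c(-5, -6))**2 = (-44 + (-2/7 + (1/7)*(-6)))**2 = (-44 + (-2/7 - 6/7))**2 = (-44 - 8/7)**2 = (-316/7)**2 = 99856/49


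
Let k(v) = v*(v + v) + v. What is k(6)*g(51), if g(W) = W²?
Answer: 202878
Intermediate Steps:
k(v) = v + 2*v² (k(v) = v*(2*v) + v = 2*v² + v = v + 2*v²)
k(6)*g(51) = (6*(1 + 2*6))*51² = (6*(1 + 12))*2601 = (6*13)*2601 = 78*2601 = 202878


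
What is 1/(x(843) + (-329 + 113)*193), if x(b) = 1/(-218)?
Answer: -218/9087985 ≈ -2.3988e-5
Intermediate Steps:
x(b) = -1/218
1/(x(843) + (-329 + 113)*193) = 1/(-1/218 + (-329 + 113)*193) = 1/(-1/218 - 216*193) = 1/(-1/218 - 41688) = 1/(-9087985/218) = -218/9087985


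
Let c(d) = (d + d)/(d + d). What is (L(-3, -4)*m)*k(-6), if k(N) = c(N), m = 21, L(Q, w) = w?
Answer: -84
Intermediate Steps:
c(d) = 1 (c(d) = (2*d)/((2*d)) = (2*d)*(1/(2*d)) = 1)
k(N) = 1
(L(-3, -4)*m)*k(-6) = -4*21*1 = -84*1 = -84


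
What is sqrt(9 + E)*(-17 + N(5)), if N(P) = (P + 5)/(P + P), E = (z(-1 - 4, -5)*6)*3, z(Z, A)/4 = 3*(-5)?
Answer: -48*I*sqrt(119) ≈ -523.62*I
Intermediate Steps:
z(Z, A) = -60 (z(Z, A) = 4*(3*(-5)) = 4*(-15) = -60)
E = -1080 (E = -60*6*3 = -360*3 = -1080)
N(P) = (5 + P)/(2*P) (N(P) = (5 + P)/((2*P)) = (5 + P)*(1/(2*P)) = (5 + P)/(2*P))
sqrt(9 + E)*(-17 + N(5)) = sqrt(9 - 1080)*(-17 + (1/2)*(5 + 5)/5) = sqrt(-1071)*(-17 + (1/2)*(1/5)*10) = (3*I*sqrt(119))*(-17 + 1) = (3*I*sqrt(119))*(-16) = -48*I*sqrt(119)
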